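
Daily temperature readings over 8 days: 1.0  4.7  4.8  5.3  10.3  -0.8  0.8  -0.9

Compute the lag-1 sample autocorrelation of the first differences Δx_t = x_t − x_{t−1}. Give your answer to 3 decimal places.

-0.444

First differences Δx: 3.7, 0.1, 0.5, 5.0, -11.1, 1.6, -1.7
Mean of differences = -0.2714
Numerator Σ(Δx_t−Δx̄)(Δx_{t+1}−Δx̄) = -74.1922
Denominator Σ(Δx_t−Δx̄)² = 167.0943
r_1(Δx) = -74.1922 / 167.0943 = -0.444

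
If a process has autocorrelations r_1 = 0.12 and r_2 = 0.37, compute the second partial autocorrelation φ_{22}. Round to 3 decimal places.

φ_{22} = (r_2 − r_1²) / (1 − r_1²)
r_1² = (0.12)² = 0.0144
Numerator = 0.37 − 0.0144 = 0.3556; denominator = 1 − 0.0144 = 0.9856
φ_{22} = 0.3556 / 0.9856 = 0.361

0.361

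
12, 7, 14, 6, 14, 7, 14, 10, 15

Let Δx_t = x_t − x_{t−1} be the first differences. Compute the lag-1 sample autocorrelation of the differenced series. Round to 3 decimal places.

-0.910

First differences Δx: -5, 7, -8, 8, -7, 7, -4, 5
Mean of differences = 0.3750
Numerator Σ(Δx_t−Δx̄)(Δx_{t+1}−Δx̄) = -309.2656
Denominator Σ(Δx_t−Δx̄)² = 339.8750
r_1(Δx) = -309.2656 / 339.8750 = -0.910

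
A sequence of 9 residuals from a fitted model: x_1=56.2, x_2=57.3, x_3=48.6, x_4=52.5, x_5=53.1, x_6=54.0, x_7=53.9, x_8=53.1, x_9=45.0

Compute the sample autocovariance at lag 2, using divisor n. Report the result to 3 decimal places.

Mean x̄ = (56.2 + 57.3 + 48.6 + 52.5 + 53.1 + 54.0 + 53.9 + 53.1 + 45.0)/9 = 52.6333
Σ_{t=1}^{7}(x_t−x̄)(x_{t+2}−x̄) = -25.5122
γ_2 = -25.5122 / 9 = -2.835

-2.835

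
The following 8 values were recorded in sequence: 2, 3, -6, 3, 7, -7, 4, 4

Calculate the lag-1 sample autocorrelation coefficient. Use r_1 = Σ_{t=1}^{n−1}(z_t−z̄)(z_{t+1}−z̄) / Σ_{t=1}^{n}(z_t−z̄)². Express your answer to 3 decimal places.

Mean z̄ = (2 + 3 − 6 + 3 + 7 − 7 + 4 + 4)/8 = 1.2500
Σ(z_t−z̄)(z_{t+1}−z̄) = (1.3125) + (-12.6875) + (-12.6875) + (10.0625) + (-47.4375) + (-22.6875) + (7.5625) = -76.5625
Denominator Σ(z_t−z̄)² = 175.5000
r_1 = -76.5625 / 175.5000 = -0.436

-0.436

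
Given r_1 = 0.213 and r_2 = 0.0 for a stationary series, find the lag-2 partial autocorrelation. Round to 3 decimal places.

φ_{22} = (r_2 − r_1²) / (1 − r_1²)
r_1² = (0.213)² = 0.045369
Numerator = 0.0 − 0.0454 = -0.0454; denominator = 1 − 0.0454 = 0.9546
φ_{22} = -0.0454 / 0.9546 = -0.048

-0.048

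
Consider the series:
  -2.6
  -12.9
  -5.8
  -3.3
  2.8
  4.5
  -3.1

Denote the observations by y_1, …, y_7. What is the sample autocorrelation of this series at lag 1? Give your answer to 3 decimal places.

Mean ȳ = (-2.6 − 12.9 − 5.8 − 3.3 + 2.8 + 4.5 − 3.1)/7 = -2.9143
Numerator Σ_{t=1}^{6}(y_t−ȳ)(y_{t+1}−ȳ) = 65.5769
Denominator Σ(y_t−ȳ)² = 195.9486
r_1 = 65.5769 / 195.9486 = 0.335

0.335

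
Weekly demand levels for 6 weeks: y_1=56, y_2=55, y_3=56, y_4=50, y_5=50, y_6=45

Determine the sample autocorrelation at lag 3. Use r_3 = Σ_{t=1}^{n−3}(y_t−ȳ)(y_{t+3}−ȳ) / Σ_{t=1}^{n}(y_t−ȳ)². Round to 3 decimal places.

-0.429

Mean ȳ = (56 + 55 + 56 + 50 + 50 + 45)/6 = 52.0000
Deviations from mean: 4.0000, 3.0000, 4.0000, -2.0000, -2.0000, -7.0000
Σ(y_t−ȳ)(y_{t+3}−ȳ) = (-8.0000) + (-6.0000) + (-28.0000) = -42.0000
Denominator Σ(y_t−ȳ)² = 98.0000
r_3 = -42.0000 / 98.0000 = -0.429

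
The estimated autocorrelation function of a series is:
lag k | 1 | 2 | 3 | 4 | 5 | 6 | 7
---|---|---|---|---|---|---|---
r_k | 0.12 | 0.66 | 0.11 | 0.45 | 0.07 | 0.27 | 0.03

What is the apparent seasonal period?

2

The largest autocorrelation is r_2 = 0.66, with weaker echoes at lags 4 (0.45) and 6 (0.27); the remaining lags stay at or below 0.12.
The dominant spike at lag 2 indicates a seasonal period of 2.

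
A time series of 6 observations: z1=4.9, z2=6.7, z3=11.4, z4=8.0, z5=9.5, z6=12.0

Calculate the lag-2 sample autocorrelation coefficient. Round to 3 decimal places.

-0.242

Mean z̄ = (4.9 + 6.7 + 11.4 + 8.0 + 9.5 + 12.0)/6 = 8.7500
Deviations from mean: -3.8500, -2.0500, 2.6500, -0.7500, 0.7500, 3.2500
Numerator Σ_{t=1}^{4}(z_t−z̄)(z_{t+2}−z̄) = -9.1150
Denominator Σ(z_t−z̄)² = 37.7350
r_2 = -9.1150 / 37.7350 = -0.242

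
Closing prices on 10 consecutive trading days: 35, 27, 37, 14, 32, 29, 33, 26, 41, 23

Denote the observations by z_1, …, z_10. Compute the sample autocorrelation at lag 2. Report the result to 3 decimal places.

0.337

Mean z̄ = (35 + 27 + 37 + 14 + 32 + 29 + 33 + 26 + 41 + 23)/10 = 29.7000
Numerator Σ_{t=1}^{8}(z_t−z̄)(z_{t+2}−z̄) = 181.1200
Denominator Σ(z_t−z̄)² = 538.1000
r_2 = 181.1200 / 538.1000 = 0.337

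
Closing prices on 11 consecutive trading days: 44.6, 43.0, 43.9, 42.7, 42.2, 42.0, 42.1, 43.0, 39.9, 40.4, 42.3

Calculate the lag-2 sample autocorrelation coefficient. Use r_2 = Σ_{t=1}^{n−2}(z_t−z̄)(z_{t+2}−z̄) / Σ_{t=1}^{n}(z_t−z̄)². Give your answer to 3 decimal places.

0.144

Mean z̄ = (44.6 + 43.0 + 43.9 + 42.7 + 42.2 + 42.0 + 42.1 + 43.0 + 39.9 + 40.4 + 42.3)/11 = 42.3727
Numerator Σ_{t=1}^{9}(z_t−z̄)(z_{t+2}−z̄) = 2.6512
Denominator Σ(z_t−z̄)² = 18.4418
r_2 = 2.6512 / 18.4418 = 0.144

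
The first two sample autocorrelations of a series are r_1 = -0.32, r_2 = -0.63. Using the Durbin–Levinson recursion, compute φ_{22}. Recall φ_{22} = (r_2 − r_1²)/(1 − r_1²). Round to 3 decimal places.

-0.816

φ_{22} = (r_2 − r_1²) / (1 − r_1²)
r_1² = (-0.32)² = 0.1024
Numerator = -0.63 − 0.1024 = -0.7324; denominator = 1 − 0.1024 = 0.8976
φ_{22} = -0.7324 / 0.8976 = -0.816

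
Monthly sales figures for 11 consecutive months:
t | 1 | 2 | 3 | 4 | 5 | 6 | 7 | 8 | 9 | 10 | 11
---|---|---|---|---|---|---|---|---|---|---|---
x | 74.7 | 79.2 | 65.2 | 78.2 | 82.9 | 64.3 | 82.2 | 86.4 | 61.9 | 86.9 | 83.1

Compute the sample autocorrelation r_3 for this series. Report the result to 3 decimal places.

0.635

Mean x̄ = (74.7 + 79.2 + 65.2 + 78.2 + 82.9 + 64.3 + 82.2 + 86.4 + 61.9 + 86.9 + 83.1)/11 = 76.8182
Numerator Σ_{t=1}^{8}(x_t−x̄)(x_{t+3}−x̄) = 523.9072
Denominator Σ(x_t−x̄)² = 825.1764
r_3 = 523.9072 / 825.1764 = 0.635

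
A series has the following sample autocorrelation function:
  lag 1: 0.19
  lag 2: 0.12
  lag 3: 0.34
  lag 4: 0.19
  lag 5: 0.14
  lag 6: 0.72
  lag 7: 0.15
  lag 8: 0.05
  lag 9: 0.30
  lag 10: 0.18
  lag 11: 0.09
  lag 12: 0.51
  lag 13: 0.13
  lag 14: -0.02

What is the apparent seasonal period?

The largest autocorrelation is r_6 = 0.72, with a weaker echo at lag 12 (0.51); the remaining lags stay at or below 0.34.
The dominant spike at lag 6 indicates a seasonal period of 6.

6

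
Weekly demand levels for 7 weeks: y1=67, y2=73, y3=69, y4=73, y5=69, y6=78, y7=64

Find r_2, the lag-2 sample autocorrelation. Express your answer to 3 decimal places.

0.330

Mean ȳ = (67 + 73 + 69 + 73 + 69 + 78 + 64)/7 = 70.4286
Deviations from mean: -3.4286, 2.5714, -1.4286, 2.5714, -1.4286, 7.5714, -6.4286
Σ(y_t−ȳ)(y_{t+2}−ȳ) = (4.8980) + (6.6122) + (2.0408) + (19.4694) + (9.1837) = 42.2041
Denominator Σ(y_t−ȳ)² = 127.7143
r_2 = 42.2041 / 127.7143 = 0.330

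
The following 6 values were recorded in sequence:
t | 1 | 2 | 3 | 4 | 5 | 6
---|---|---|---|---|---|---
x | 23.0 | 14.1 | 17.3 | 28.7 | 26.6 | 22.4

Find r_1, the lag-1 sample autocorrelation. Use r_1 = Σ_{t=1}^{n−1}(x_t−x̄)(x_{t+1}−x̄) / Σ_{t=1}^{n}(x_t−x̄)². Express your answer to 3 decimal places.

0.201

Mean x̄ = (23.0 + 14.1 + 17.3 + 28.7 + 26.6 + 22.4)/6 = 22.0167
Numerator Σ_{t=1}^{5}(x_t−x̄)(x_{t+1}−x̄) = 30.4214
Denominator Σ(x_t−x̄)² = 151.7083
r_1 = 30.4214 / 151.7083 = 0.201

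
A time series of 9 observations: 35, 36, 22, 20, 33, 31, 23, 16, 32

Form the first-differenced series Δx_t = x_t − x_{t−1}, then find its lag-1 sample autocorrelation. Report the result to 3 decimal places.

-0.115

First differences Δx: 1, -14, -2, 13, -2, -8, -7, 16
Mean of differences = -0.3750
Numerator Σ(Δx_t−Δx̄)(Δx_{t+1}−Δx̄) = -85.6406
Denominator Σ(Δx_t−Δx̄)² = 741.8750
r_1(Δx) = -85.6406 / 741.8750 = -0.115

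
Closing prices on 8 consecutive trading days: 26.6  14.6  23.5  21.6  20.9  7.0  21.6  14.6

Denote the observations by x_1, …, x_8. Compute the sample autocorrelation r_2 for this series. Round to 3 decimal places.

0.206

Mean x̄ = (26.6 + 14.6 + 23.5 + 21.6 + 20.9 + 7.0 + 21.6 + 14.6)/8 = 18.8000
Numerator Σ_{t=1}^{6}(x_t−x̄)(x_{t+2}−x̄) = 57.1700
Denominator Σ(x_t−x̄)² = 277.5400
r_2 = 57.1700 / 277.5400 = 0.206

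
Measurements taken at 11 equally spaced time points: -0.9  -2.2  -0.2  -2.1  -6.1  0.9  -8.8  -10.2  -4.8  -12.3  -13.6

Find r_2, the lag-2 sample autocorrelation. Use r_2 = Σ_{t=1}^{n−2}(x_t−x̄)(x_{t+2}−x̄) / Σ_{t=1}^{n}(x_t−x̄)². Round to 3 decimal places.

0.193

Mean x̄ = (-0.9 − 2.2 − 0.2 − 2.1 − 6.1 + 0.9 − 8.8 − 10.2 − 4.8 − 12.3 − 13.6)/11 = -5.4818
Numerator Σ_{t=1}^{9}(x_t−x̄)(x_{t+2}−x̄) = 49.9284
Denominator Σ(x_t−x̄)² = 258.3364
r_2 = 49.9284 / 258.3364 = 0.193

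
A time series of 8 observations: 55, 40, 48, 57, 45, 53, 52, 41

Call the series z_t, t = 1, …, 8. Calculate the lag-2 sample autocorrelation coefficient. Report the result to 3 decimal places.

Mean z̄ = (55 + 40 + 48 + 57 + 45 + 53 + 52 + 41)/8 = 48.8750
Deviations from mean: 6.1250, -8.8750, -0.8750, 8.1250, -3.8750, 4.1250, 3.1250, -7.8750
Numerator Σ_{t=1}^{6}(z_t−z̄)(z_{t+2}−z̄) = -85.1563
Denominator Σ(z_t−z̄)² = 286.8750
r_2 = -85.1563 / 286.8750 = -0.297

-0.297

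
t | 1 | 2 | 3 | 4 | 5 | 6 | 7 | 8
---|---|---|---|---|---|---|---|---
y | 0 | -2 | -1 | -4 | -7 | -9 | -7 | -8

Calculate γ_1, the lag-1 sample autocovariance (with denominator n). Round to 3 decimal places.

Mean ȳ = (0 − 2 − 1 − 4 − 7 − 9 − 7 − 8)/8 = -4.7500
Σ_{t=1}^{7}(y_t−ȳ)(y_{t+1}−ȳ) = 50.9375
γ_1 = 50.9375 / 8 = 6.367

6.367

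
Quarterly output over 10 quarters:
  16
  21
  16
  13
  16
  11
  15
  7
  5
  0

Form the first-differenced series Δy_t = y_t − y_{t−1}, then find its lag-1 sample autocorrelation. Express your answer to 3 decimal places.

-0.528

First differences Δy: 5, -5, -3, 3, -5, 4, -8, -2, -5
Mean of differences = -1.7778
Numerator Σ(Δy_t−Δȳ)(Δy_{t+1}−Δȳ) = -91.6049
Denominator Σ(Δy_t−Δȳ)² = 173.5556
r_1(Δy) = -91.6049 / 173.5556 = -0.528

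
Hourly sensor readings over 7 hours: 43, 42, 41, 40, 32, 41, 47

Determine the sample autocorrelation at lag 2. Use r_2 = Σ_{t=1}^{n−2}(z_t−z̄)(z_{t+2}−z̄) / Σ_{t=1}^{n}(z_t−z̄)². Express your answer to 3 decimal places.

-0.460

Mean z̄ = (43 + 42 + 41 + 40 + 32 + 41 + 47)/7 = 40.8571
Deviations from mean: 2.1429, 1.1429, 0.1429, -0.8571, -8.8571, 0.1429, 6.1429
Σ(z_t−z̄)(z_{t+2}−z̄) = (0.3061) + (-0.9796) + (-1.2653) + (-0.1224) + (-54.4082) = -56.4694
Denominator Σ(z_t−z̄)² = 122.8571
r_2 = -56.4694 / 122.8571 = -0.460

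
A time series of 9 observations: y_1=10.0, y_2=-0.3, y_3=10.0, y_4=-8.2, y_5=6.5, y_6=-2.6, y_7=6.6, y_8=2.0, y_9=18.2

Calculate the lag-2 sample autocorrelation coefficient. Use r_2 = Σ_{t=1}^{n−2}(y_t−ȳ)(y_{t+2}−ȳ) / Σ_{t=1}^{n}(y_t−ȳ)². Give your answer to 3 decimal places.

0.493

Mean ȳ = (10.0 − 0.3 + 10.0 − 8.2 + 6.5 − 2.6 + 6.6 + 2.0 + 18.2)/9 = 4.6889
Numerator Σ_{t=1}^{7}(y_t−ȳ)(y_{t+2}−ȳ) = 244.9553
Denominator Σ(y_t−ȳ)² = 497.2689
r_2 = 244.9553 / 497.2689 = 0.493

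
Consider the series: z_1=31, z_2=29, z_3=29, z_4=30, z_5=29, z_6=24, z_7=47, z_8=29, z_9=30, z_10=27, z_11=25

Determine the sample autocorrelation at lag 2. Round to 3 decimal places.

-0.022

Mean z̄ = (31 + 29 + 29 + 30 + 29 + 24 + 47 + 29 + 30 + 27 + 25)/11 = 30.0000
Numerator Σ_{t=1}^{9}(z_t−z̄)(z_{t+2}−z̄) = -8.0000
Denominator Σ(z_t−z̄)² = 364.0000
r_2 = -8.0000 / 364.0000 = -0.022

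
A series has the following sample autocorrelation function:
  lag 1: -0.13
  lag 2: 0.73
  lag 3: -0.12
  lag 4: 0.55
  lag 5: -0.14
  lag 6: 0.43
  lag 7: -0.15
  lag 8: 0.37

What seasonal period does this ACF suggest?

2

The largest autocorrelation is r_2 = 0.73, with weaker echoes at lags 4 (0.55), 6 (0.43) and 8 (0.37); the remaining lags stay at or below -0.12.
The dominant spike at lag 2 indicates a seasonal period of 2.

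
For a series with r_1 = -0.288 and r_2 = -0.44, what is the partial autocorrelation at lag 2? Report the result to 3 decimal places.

-0.570

φ_{22} = (r_2 − r_1²) / (1 − r_1²)
r_1² = (-0.288)² = 0.082944
Numerator = -0.44 − 0.0829 = -0.5229; denominator = 1 − 0.0829 = 0.9171
φ_{22} = -0.5229 / 0.9171 = -0.570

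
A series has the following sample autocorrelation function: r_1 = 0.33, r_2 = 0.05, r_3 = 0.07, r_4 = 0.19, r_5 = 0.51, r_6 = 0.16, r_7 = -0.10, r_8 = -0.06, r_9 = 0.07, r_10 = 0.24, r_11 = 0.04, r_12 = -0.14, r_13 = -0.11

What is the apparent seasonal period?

5

The largest autocorrelation is r_5 = 0.51; the remaining lags stay at or below 0.33. The elevated value at lag 1 (0.33), dropping to 0.05 at lag 2, reflects decaying short-term dependence rather than seasonality.
The dominant spike at lag 5 indicates a seasonal period of 5.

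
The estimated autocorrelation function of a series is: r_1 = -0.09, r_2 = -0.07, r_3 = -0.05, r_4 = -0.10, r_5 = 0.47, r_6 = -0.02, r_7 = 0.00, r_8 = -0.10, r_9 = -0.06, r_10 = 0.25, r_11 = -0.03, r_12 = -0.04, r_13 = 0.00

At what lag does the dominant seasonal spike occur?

5

The largest autocorrelation is r_5 = 0.47, with a weaker echo at lag 10 (0.25); the remaining lags stay at or below 0.00.
The dominant spike at lag 5 indicates a seasonal period of 5.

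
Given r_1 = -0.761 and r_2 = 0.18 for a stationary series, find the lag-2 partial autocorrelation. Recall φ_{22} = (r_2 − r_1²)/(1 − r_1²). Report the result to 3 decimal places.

φ_{22} = (r_2 − r_1²) / (1 − r_1²)
r_1² = (-0.761)² = 0.579121
Numerator = 0.18 − 0.5791 = -0.3991; denominator = 1 − 0.5791 = 0.4209
φ_{22} = -0.3991 / 0.4209 = -0.948

-0.948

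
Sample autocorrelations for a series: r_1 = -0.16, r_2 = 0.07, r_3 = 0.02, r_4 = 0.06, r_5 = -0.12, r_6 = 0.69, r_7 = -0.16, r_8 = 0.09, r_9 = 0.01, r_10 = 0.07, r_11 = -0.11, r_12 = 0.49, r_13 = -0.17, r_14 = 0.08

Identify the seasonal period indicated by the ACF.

The largest autocorrelation is r_6 = 0.69, with a weaker echo at lag 12 (0.49); the remaining lags stay at or below 0.09.
The dominant spike at lag 6 indicates a seasonal period of 6.

6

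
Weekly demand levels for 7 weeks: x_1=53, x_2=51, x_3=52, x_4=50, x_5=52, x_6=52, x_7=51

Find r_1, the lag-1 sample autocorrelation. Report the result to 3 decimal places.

Mean x̄ = (53 + 51 + 52 + 50 + 52 + 52 + 51)/7 = 51.5714
Σ(x_t−x̄)(x_{t+1}−x̄) = (-0.8163) + (-0.2449) + (-0.6735) + (-0.6735) + (0.1837) + (-0.2449) = -2.4694
Denominator Σ(x_t−x̄)² = 5.7143
r_1 = -2.4694 / 5.7143 = -0.432

-0.432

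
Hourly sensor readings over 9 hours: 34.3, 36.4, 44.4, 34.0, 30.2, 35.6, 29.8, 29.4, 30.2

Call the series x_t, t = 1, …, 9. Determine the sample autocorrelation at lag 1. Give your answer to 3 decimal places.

0.272

Mean x̄ = (34.3 + 36.4 + 44.4 + 34.0 + 30.2 + 35.6 + 29.8 + 29.4 + 30.2)/9 = 33.8111
Numerator Σ_{t=1}^{8}(x_t−x̄)(x_{t+1}−x̄) = 49.9843
Denominator Σ(x_t−x̄)² = 183.9289
r_1 = 49.9843 / 183.9289 = 0.272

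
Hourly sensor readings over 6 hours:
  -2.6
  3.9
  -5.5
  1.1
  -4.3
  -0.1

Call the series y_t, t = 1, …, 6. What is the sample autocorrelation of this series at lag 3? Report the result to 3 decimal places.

-0.380

Mean ȳ = (-2.6 + 3.9 − 5.5 + 1.1 − 4.3 − 0.1)/6 = -1.2500
Deviations from mean: -1.3500, 5.1500, -4.2500, 2.3500, -3.0500, 1.1500
Numerator Σ_{t=1}^{3}(y_t−ȳ)(y_{t+3}−ȳ) = -23.7675
Denominator Σ(y_t−ȳ)² = 62.5550
r_3 = -23.7675 / 62.5550 = -0.380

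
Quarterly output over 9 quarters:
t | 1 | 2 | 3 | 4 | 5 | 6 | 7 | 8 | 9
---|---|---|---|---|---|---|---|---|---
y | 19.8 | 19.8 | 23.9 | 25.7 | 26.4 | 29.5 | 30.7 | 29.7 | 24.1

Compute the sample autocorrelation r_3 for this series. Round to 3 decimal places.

Mean ȳ = (19.8 + 19.8 + 23.9 + 25.7 + 26.4 + 29.5 + 30.7 + 29.7 + 24.1)/9 = 25.5111
Σ(y_t−ȳ)(y_{t+3}−ȳ) = (-1.0788) + (-5.0765) + (-6.4265) + (0.9801) + (3.7235) + (-5.6288) = -13.5070
Denominator Σ(y_t−ȳ)² = 131.0289
r_3 = -13.5070 / 131.0289 = -0.103

-0.103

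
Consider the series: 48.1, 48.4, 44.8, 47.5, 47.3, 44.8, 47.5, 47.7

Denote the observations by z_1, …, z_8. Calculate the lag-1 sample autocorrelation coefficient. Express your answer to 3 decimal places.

Mean z̄ = (48.1 + 48.4 + 44.8 + 47.5 + 47.3 + 44.8 + 47.5 + 47.7)/8 = 47.0125
Σ(z_t−z̄)(z_{t+1}−z̄) = (1.5089) + (-3.0698) + (-1.0786) + (0.1402) + (-0.6361) + (-1.0786) + (0.3352) = -3.8789
Denominator Σ(z_t−z̄)² = 13.9288
r_1 = -3.8789 / 13.9288 = -0.278

-0.278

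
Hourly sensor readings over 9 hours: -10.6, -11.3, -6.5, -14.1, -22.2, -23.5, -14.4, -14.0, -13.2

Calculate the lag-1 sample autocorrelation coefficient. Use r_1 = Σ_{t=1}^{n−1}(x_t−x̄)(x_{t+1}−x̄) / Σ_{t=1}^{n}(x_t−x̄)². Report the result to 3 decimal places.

Mean x̄ = (-10.6 − 11.3 − 6.5 − 14.1 − 22.2 − 23.5 − 14.4 − 14.0 − 13.2)/9 = -14.4222
Numerator Σ_{t=1}^{8}(x_t−x̄)(x_{t+1}−x̄) = 107.6440
Denominator Σ(x_t−x̄)² = 231.7956
r_1 = 107.6440 / 231.7956 = 0.464

0.464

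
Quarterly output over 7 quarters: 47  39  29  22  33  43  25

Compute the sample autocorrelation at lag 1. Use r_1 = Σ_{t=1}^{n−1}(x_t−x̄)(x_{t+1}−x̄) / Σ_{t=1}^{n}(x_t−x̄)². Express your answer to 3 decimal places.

0.042

Mean x̄ = (47 + 39 + 29 + 22 + 33 + 43 + 25)/7 = 34.0000
Deviations from mean: 13.0000, 5.0000, -5.0000, -12.0000, -1.0000, 9.0000, -9.0000
Numerator Σ_{t=1}^{6}(x_t−x̄)(x_{t+1}−x̄) = 22.0000
Denominator Σ(x_t−x̄)² = 526.0000
r_1 = 22.0000 / 526.0000 = 0.042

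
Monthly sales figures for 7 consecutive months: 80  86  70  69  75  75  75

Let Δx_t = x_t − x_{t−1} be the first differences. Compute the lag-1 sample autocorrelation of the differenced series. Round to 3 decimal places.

First differences Δx: 6, -16, -1, 6, 0, 0
Mean of differences = -0.8333
Numerator Σ(Δx_t−Δx̄)(Δx_{t+1}−Δx̄) = -95.8611
Denominator Σ(Δx_t−Δx̄)² = 324.8333
r_1(Δx) = -95.8611 / 324.8333 = -0.295

-0.295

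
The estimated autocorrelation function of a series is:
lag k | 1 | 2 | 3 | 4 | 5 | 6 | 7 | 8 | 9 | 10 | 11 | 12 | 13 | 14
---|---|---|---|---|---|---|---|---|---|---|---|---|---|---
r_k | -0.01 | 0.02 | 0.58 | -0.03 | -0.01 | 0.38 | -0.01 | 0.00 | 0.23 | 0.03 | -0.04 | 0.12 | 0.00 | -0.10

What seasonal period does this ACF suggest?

3

The largest autocorrelation is r_3 = 0.58, with weaker echoes at lags 6 (0.38) and 9 (0.23); the remaining lags stay at or below 0.12.
The dominant spike at lag 3 indicates a seasonal period of 3.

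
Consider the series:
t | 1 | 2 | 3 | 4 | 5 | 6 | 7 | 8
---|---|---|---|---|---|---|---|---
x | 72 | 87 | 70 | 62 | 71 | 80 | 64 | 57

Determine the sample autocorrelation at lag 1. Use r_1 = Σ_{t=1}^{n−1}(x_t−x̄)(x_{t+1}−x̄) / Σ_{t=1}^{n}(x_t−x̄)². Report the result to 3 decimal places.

Mean x̄ = (72 + 87 + 70 + 62 + 71 + 80 + 64 + 57)/8 = 70.3750
Deviations from mean: 1.6250, 16.6250, -0.3750, -8.3750, 0.6250, 9.6250, -6.3750, -13.3750
Σ(x_t−x̄)(x_{t+1}−x̄) = (27.0156) + (-6.2344) + (3.1406) + (-5.2344) + (6.0156) + (-61.3594) + (85.2656) = 48.6094
Denominator Σ(x_t−x̄)² = 661.8750
r_1 = 48.6094 / 661.8750 = 0.073

0.073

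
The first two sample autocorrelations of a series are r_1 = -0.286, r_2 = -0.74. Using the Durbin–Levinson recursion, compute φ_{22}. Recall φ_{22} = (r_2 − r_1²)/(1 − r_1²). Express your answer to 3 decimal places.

-0.895

φ_{22} = (r_2 − r_1²) / (1 − r_1²)
r_1² = (-0.286)² = 0.081796
Numerator = -0.74 − 0.0818 = -0.8218; denominator = 1 − 0.0818 = 0.9182
φ_{22} = -0.8218 / 0.9182 = -0.895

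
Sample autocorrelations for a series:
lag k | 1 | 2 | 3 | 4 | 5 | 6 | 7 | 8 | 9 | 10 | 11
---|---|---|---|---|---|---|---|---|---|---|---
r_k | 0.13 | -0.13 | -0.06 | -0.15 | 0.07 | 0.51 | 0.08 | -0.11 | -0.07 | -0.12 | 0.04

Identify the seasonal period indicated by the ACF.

6

The largest autocorrelation is r_6 = 0.51; the remaining lags stay at or below 0.13.
The dominant spike at lag 6 indicates a seasonal period of 6.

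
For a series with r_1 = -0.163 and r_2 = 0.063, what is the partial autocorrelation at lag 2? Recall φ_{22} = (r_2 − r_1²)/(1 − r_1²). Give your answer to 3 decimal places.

φ_{22} = (r_2 − r_1²) / (1 − r_1²)
r_1² = (-0.163)² = 0.026569
Numerator = 0.063 − 0.0266 = 0.0364; denominator = 1 − 0.0266 = 0.9734
φ_{22} = 0.0364 / 0.9734 = 0.037

0.037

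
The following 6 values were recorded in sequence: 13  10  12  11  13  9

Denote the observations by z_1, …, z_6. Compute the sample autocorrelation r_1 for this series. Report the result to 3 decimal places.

Mean z̄ = (13 + 10 + 12 + 11 + 13 + 9)/6 = 11.3333
Deviations from mean: 1.6667, -1.3333, 0.6667, -0.3333, 1.6667, -2.3333
Numerator Σ_{t=1}^{5}(z_t−z̄)(z_{t+1}−z̄) = -7.7778
Denominator Σ(z_t−z̄)² = 13.3333
r_1 = -7.7778 / 13.3333 = -0.583

-0.583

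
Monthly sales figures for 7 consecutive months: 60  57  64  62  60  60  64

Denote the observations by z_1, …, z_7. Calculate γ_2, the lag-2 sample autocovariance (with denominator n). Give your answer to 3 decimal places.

Mean z̄ = (60 + 57 + 64 + 62 + 60 + 60 + 64)/7 = 61.0000
Σ_{t=1}^{5}(z_t−z̄)(z_{t+2}−z̄) = -14.0000
γ_2 = -14.0000 / 7 = -2.000

-2.000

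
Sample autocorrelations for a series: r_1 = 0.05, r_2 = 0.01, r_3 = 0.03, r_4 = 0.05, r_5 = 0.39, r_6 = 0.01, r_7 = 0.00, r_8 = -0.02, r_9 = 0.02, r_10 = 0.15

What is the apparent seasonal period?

The largest autocorrelation is r_5 = 0.39, with a weaker echo at lag 10 (0.15); the remaining lags stay at or below 0.05.
The dominant spike at lag 5 indicates a seasonal period of 5.

5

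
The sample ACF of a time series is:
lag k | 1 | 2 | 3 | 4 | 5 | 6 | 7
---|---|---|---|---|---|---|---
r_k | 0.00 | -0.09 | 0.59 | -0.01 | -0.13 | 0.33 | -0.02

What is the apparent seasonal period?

The largest autocorrelation is r_3 = 0.59, with a weaker echo at lag 6 (0.33); the remaining lags stay at or below 0.00.
The dominant spike at lag 3 indicates a seasonal period of 3.

3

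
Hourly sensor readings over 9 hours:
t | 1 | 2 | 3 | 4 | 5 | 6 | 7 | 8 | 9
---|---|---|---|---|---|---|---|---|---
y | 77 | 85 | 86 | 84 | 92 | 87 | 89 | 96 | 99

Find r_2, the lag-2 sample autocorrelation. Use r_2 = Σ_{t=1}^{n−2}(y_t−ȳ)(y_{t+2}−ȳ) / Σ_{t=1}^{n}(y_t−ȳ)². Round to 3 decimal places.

Mean ȳ = (77 + 85 + 86 + 84 + 92 + 87 + 89 + 96 + 99)/9 = 88.3333
Numerator Σ_{t=1}^{7}(y_t−ȳ)(y_{t+2}−ȳ) = 37.4444
Denominator Σ(y_t−ȳ)² = 352.0000
r_2 = 37.4444 / 352.0000 = 0.106

0.106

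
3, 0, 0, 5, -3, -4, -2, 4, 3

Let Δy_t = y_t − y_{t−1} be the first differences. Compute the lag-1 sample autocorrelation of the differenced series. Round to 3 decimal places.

-0.200

First differences Δy: -3, 0, 5, -8, -1, 2, 6, -1
Mean of differences = 0.0000
Numerator Σ(Δy_t−Δȳ)(Δy_{t+1}−Δȳ) = -28.0000
Denominator Σ(Δy_t−Δȳ)² = 140.0000
r_1(Δy) = -28.0000 / 140.0000 = -0.200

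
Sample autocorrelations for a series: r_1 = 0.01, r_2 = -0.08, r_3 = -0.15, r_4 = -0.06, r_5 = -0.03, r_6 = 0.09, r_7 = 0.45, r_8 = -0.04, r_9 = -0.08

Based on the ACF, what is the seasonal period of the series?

The largest autocorrelation is r_7 = 0.45; the remaining lags stay at or below 0.09.
The dominant spike at lag 7 indicates a seasonal period of 7.

7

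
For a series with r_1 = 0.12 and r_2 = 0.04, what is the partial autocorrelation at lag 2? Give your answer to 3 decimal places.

0.026

φ_{22} = (r_2 − r_1²) / (1 − r_1²)
r_1² = (0.12)² = 0.0144
Numerator = 0.04 − 0.0144 = 0.0256; denominator = 1 − 0.0144 = 0.9856
φ_{22} = 0.0256 / 0.9856 = 0.026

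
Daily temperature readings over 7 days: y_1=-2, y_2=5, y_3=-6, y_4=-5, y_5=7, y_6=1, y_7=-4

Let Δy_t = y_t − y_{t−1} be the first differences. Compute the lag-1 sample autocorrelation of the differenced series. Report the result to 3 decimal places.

First differences Δy: 7, -11, 1, 12, -6, -5
Mean of differences = -0.3333
Numerator Σ(Δy_t−Δȳ)(Δy_{t+1}−Δȳ) = -119.4444
Denominator Σ(Δy_t−Δȳ)² = 375.3333
r_1(Δy) = -119.4444 / 375.3333 = -0.318

-0.318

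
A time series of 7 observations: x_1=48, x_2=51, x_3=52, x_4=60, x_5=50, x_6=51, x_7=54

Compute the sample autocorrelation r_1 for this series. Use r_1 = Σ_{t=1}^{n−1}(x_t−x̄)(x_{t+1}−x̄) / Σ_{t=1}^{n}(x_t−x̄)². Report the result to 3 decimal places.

Mean x̄ = (48 + 51 + 52 + 60 + 50 + 51 + 54)/7 = 52.2857
Deviations from mean: -4.2857, -1.2857, -0.2857, 7.7143, -2.2857, -1.2857, 1.7143
Numerator Σ_{t=1}^{6}(x_t−x̄)(x_{t+1}−x̄) = -13.2245
Denominator Σ(x_t−x̄)² = 89.4286
r_1 = -13.2245 / 89.4286 = -0.148

-0.148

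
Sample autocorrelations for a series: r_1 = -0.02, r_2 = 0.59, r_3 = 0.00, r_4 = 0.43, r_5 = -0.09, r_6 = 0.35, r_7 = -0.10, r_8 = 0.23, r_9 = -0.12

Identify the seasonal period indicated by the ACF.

The largest autocorrelation is r_2 = 0.59, with weaker echoes at lags 4 (0.43), 6 (0.35) and 8 (0.23); the remaining lags stay at or below 0.00.
The dominant spike at lag 2 indicates a seasonal period of 2.

2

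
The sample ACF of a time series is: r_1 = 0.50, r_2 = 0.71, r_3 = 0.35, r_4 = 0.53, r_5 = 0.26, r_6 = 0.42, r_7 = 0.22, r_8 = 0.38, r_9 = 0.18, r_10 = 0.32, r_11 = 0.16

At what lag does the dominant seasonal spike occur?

2

The largest autocorrelation is r_2 = 0.71, with a weaker echo at lag 4 (0.53); the remaining lags stay at or below 0.50.
The dominant spike at lag 2 indicates a seasonal period of 2.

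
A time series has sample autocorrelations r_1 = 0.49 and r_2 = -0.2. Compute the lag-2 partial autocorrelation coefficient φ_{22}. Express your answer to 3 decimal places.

-0.579

φ_{22} = (r_2 − r_1²) / (1 − r_1²)
r_1² = (0.49)² = 0.2401
Numerator = -0.2 − 0.2401 = -0.4401; denominator = 1 − 0.2401 = 0.7599
φ_{22} = -0.4401 / 0.7599 = -0.579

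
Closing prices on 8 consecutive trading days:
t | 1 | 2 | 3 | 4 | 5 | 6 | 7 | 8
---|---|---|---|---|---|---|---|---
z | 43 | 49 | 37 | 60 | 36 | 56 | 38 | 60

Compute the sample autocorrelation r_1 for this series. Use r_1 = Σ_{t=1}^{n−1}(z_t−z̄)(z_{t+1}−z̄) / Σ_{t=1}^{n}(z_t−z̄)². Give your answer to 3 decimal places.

-0.805

Mean z̄ = (43 + 49 + 37 + 60 + 36 + 56 + 38 + 60)/8 = 47.3750
Deviations from mean: -4.3750, 1.6250, -10.3750, 12.6250, -11.3750, 8.6250, -9.3750, 12.6250
Σ(z_t−z̄)(z_{t+1}−z̄) = (-7.1094) + (-16.8594) + (-130.9844) + (-143.6094) + (-98.1094) + (-80.8594) + (-118.3594) = -595.8906
Denominator Σ(z_t−z̄)² = 739.8750
r_1 = -595.8906 / 739.8750 = -0.805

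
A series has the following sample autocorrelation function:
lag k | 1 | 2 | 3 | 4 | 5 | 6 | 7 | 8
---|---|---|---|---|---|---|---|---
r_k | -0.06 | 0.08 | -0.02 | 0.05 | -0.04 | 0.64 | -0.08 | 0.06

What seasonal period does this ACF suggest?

6

The largest autocorrelation is r_6 = 0.64; the remaining lags stay at or below 0.08.
The dominant spike at lag 6 indicates a seasonal period of 6.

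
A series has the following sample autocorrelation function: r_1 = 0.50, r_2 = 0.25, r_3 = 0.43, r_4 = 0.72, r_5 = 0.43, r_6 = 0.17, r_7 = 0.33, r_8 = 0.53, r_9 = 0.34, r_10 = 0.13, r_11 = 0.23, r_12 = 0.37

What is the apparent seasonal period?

4

The largest autocorrelation is r_4 = 0.72, with a weaker echo at lag 8 (0.53); the remaining lags stay at or below 0.50. The elevated value at lag 1 (0.50), dropping to 0.25 at lag 2, reflects decaying short-term dependence rather than seasonality.
The dominant spike at lag 4 indicates a seasonal period of 4.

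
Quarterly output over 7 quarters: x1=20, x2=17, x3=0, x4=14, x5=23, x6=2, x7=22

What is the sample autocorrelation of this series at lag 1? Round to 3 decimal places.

Mean x̄ = (20 + 17 + 0 + 14 + 23 + 2 + 22)/7 = 14.0000
Deviations from mean: 6.0000, 3.0000, -14.0000, 0.0000, 9.0000, -12.0000, 8.0000
Numerator Σ_{t=1}^{6}(x_t−x̄)(x_{t+1}−x̄) = -228.0000
Denominator Σ(x_t−x̄)² = 530.0000
r_1 = -228.0000 / 530.0000 = -0.430

-0.430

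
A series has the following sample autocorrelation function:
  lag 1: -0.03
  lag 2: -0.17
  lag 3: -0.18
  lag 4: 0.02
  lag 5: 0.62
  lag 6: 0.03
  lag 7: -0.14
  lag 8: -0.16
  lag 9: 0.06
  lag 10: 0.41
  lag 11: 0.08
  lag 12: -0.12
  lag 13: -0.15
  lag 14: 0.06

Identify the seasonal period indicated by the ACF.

5

The largest autocorrelation is r_5 = 0.62, with a weaker echo at lag 10 (0.41); the remaining lags stay at or below 0.08.
The dominant spike at lag 5 indicates a seasonal period of 5.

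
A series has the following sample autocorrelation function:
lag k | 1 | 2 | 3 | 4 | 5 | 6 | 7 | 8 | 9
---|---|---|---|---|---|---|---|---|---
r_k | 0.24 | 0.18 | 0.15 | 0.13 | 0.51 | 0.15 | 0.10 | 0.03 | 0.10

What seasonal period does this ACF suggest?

5

The largest autocorrelation is r_5 = 0.51; the remaining lags stay at or below 0.24. The elevated value at lag 1 (0.24), dropping to 0.18 at lag 2, reflects decaying short-term dependence rather than seasonality.
The dominant spike at lag 5 indicates a seasonal period of 5.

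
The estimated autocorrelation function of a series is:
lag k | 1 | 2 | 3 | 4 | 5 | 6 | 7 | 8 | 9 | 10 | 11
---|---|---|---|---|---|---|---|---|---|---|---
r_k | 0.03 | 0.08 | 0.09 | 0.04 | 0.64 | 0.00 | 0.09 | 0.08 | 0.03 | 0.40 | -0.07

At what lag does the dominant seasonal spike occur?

The largest autocorrelation is r_5 = 0.64, with a weaker echo at lag 10 (0.40); the remaining lags stay at or below 0.09.
The dominant spike at lag 5 indicates a seasonal period of 5.

5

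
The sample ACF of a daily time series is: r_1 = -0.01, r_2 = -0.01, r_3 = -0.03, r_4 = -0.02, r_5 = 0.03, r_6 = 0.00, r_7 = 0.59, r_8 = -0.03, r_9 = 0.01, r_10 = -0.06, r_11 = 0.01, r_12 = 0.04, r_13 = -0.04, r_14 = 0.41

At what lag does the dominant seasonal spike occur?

The largest autocorrelation is r_7 = 0.59, with a weaker echo at lag 14 (0.41); the remaining lags stay at or below 0.04.
The dominant spike at lag 7 indicates a seasonal period of 7.

7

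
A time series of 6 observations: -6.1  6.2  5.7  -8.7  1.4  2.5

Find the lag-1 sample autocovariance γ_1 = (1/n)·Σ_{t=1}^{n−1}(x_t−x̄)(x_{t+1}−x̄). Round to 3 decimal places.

Mean x̄ = (-6.1 + 6.2 + 5.7 − 8.7 + 1.4 + 2.5)/6 = 0.1667
Deviations: -6.2667, 6.0333, 5.5333, -8.8667, 1.2333, 2.3333
Σ_{t=1}^{5}(x_t−x̄)(x_{t+1}−x̄) = -61.5444
γ_1 = -61.5444 / 6 = -10.257

-10.257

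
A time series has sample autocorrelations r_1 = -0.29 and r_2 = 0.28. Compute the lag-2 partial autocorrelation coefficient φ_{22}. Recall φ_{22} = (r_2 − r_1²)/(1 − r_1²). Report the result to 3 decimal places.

φ_{22} = (r_2 − r_1²) / (1 − r_1²)
r_1² = (-0.29)² = 0.0841
Numerator = 0.28 − 0.0841 = 0.1959; denominator = 1 − 0.0841 = 0.9159
φ_{22} = 0.1959 / 0.9159 = 0.214

0.214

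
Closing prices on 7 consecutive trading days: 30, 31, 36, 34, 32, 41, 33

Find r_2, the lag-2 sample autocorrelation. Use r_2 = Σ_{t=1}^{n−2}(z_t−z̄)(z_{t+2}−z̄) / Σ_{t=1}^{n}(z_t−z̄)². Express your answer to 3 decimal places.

Mean z̄ = (30 + 31 + 36 + 34 + 32 + 41 + 33)/7 = 33.8571
Σ(z_t−z̄)(z_{t+2}−z̄) = (-8.2653) + (-0.4082) + (-3.9796) + (1.0204) + (1.5918) = -10.0408
Denominator Σ(z_t−z̄)² = 82.8571
r_2 = -10.0408 / 82.8571 = -0.121

-0.121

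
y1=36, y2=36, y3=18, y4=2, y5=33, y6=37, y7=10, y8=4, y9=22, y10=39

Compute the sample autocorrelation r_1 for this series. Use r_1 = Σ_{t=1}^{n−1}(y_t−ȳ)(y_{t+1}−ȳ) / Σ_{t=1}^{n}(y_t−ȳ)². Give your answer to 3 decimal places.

Mean ȳ = (36 + 36 + 18 + 2 + 33 + 37 + 10 + 4 + 22 + 39)/10 = 23.7000
Numerator Σ_{t=1}^{9}(y_t−ȳ)(y_{t+1}−ȳ) = 221.9100
Denominator Σ(y_t−ȳ)² = 1882.1000
r_1 = 221.9100 / 1882.1000 = 0.118

0.118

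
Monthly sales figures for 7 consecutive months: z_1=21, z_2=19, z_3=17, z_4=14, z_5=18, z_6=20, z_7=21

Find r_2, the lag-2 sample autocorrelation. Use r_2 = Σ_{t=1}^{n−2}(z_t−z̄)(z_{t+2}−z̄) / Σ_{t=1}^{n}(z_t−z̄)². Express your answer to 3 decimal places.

-0.339

Mean z̄ = (21 + 19 + 17 + 14 + 18 + 20 + 21)/7 = 18.5714
Deviations from mean: 2.4286, 0.4286, -1.5714, -4.5714, -0.5714, 1.4286, 2.4286
Numerator Σ_{t=1}^{5}(z_t−z̄)(z_{t+2}−z̄) = -12.7959
Denominator Σ(z_t−z̄)² = 37.7143
r_2 = -12.7959 / 37.7143 = -0.339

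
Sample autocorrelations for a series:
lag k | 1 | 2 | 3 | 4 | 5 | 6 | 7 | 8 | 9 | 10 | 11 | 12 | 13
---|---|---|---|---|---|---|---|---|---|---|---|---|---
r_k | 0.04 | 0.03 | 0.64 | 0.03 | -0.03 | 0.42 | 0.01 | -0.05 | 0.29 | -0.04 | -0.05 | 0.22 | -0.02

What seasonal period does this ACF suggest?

3

The largest autocorrelation is r_3 = 0.64, with weaker echoes at lags 6 (0.42), 9 (0.29) and 12 (0.22); the remaining lags stay at or below 0.04.
The dominant spike at lag 3 indicates a seasonal period of 3.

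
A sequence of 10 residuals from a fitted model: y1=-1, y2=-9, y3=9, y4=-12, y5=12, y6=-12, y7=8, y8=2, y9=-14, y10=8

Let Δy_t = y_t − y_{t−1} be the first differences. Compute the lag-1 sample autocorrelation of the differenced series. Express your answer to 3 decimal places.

-0.780

First differences Δy: -8, 18, -21, 24, -24, 20, -6, -16, 22
Mean of differences = 1.0000
Numerator Σ(Δy_t−Δȳ)(Δy_{t+1}−Δȳ) = -2454.0000
Denominator Σ(Δy_t−Δȳ)² = 3148.0000
r_1(Δy) = -2454.0000 / 3148.0000 = -0.780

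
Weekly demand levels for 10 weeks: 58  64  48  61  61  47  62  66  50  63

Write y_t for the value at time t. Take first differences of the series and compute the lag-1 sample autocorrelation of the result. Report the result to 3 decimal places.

First differences Δy: 6, -16, 13, 0, -14, 15, 4, -16, 13
Mean of differences = 0.5556
Numerator Σ(Δy_t−Δȳ)(Δy_{t+1}−Δȳ) = -718.5309
Denominator Σ(Δy_t−Δȳ)² = 1320.2222
r_1(Δy) = -718.5309 / 1320.2222 = -0.544

-0.544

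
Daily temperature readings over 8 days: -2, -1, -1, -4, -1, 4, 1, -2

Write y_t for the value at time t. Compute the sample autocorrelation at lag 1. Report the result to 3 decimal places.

0.176

Mean ȳ = (-2 − 1 − 1 − 4 − 1 + 4 + 1 − 2)/8 = -0.7500
Σ(y_t−ȳ)(y_{t+1}−ȳ) = (0.3125) + (0.0625) + (0.8125) + (0.8125) + (-1.1875) + (8.3125) + (-2.1875) = 6.9375
Denominator Σ(y_t−ȳ)² = 39.5000
r_1 = 6.9375 / 39.5000 = 0.176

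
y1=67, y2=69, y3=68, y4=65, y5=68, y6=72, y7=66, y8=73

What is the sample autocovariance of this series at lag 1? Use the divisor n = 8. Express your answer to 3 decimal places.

Mean ȳ = (67 + 69 + 68 + 65 + 68 + 72 + 66 + 73)/8 = 68.5000
Deviations: -1.5000, 0.5000, -0.5000, -3.5000, -0.5000, 3.5000, -2.5000, 4.5000
Σ_{t=1}^{7}(y_t−ȳ)(y_{t+1}−ȳ) = -19.2500
γ_1 = -19.2500 / 8 = -2.406

-2.406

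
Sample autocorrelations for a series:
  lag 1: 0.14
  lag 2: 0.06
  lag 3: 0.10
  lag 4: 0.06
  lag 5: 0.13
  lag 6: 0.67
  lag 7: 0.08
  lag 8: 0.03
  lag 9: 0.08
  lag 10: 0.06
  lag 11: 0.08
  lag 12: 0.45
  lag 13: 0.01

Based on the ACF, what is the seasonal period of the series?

6

The largest autocorrelation is r_6 = 0.67, with a weaker echo at lag 12 (0.45); the remaining lags stay at or below 0.14.
The dominant spike at lag 6 indicates a seasonal period of 6.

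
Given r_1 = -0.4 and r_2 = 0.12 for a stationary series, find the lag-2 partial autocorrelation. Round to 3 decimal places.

-0.048

φ_{22} = (r_2 − r_1²) / (1 − r_1²)
r_1² = (-0.4)² = 0.16
Numerator = 0.12 − 0.1600 = -0.0400; denominator = 1 − 0.1600 = 0.8400
φ_{22} = -0.0400 / 0.8400 = -0.048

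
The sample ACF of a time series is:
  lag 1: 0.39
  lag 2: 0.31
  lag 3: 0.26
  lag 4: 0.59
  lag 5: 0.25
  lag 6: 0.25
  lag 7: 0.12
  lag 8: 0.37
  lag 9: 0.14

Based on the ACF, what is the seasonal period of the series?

4

The largest autocorrelation is r_4 = 0.59; the remaining lags stay at or below 0.39. The elevated value at lag 1 (0.39), dropping to 0.31 at lag 2, reflects decaying short-term dependence rather than seasonality.
The dominant spike at lag 4 indicates a seasonal period of 4.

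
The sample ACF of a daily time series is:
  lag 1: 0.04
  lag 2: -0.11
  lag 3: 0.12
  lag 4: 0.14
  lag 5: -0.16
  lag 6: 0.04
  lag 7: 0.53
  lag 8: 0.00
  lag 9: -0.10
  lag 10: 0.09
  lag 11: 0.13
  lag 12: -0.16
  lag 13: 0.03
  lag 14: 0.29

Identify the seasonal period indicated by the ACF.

7

The largest autocorrelation is r_7 = 0.53, with a weaker echo at lag 14 (0.29); the remaining lags stay at or below 0.14.
The dominant spike at lag 7 indicates a seasonal period of 7.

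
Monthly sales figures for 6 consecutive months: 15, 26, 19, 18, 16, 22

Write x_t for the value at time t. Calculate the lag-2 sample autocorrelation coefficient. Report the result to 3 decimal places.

Mean x̄ = (15 + 26 + 19 + 18 + 16 + 22)/6 = 19.3333
Deviations from mean: -4.3333, 6.6667, -0.3333, -1.3333, -3.3333, 2.6667
Numerator Σ_{t=1}^{4}(x_t−x̄)(x_{t+2}−x̄) = -9.8889
Denominator Σ(x_t−x̄)² = 83.3333
r_2 = -9.8889 / 83.3333 = -0.119

-0.119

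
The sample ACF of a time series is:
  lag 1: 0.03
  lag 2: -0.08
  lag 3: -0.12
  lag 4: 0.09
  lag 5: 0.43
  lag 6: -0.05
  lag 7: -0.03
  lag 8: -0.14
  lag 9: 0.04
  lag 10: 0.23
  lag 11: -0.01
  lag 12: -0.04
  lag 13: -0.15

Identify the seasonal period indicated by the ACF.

5

The largest autocorrelation is r_5 = 0.43, with a weaker echo at lag 10 (0.23); the remaining lags stay at or below 0.09.
The dominant spike at lag 5 indicates a seasonal period of 5.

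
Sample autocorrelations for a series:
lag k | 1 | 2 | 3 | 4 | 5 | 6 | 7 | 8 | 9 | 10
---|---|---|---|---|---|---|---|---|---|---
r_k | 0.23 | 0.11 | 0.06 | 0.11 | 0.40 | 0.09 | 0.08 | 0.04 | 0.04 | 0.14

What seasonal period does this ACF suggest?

The largest autocorrelation is r_5 = 0.40; the remaining lags stay at or below 0.23. The elevated value at lag 1 (0.23), dropping to 0.11 at lag 2, reflects decaying short-term dependence rather than seasonality.
The dominant spike at lag 5 indicates a seasonal period of 5.

5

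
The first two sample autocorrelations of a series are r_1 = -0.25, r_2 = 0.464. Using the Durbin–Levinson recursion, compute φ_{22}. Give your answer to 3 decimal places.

φ_{22} = (r_2 − r_1²) / (1 − r_1²)
r_1² = (-0.25)² = 0.0625
Numerator = 0.464 − 0.0625 = 0.4015; denominator = 1 − 0.0625 = 0.9375
φ_{22} = 0.4015 / 0.9375 = 0.428

0.428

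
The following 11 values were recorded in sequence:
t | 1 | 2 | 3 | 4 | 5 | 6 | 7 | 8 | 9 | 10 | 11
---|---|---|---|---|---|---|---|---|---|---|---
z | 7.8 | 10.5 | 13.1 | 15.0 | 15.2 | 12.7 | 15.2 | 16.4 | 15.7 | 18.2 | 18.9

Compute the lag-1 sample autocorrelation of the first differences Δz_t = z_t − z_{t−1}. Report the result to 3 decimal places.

First differences Δz: 2.7, 2.6, 1.9, 0.2, -2.5, 2.5, 1.2, -0.7, 2.5, 0.7
Mean of differences = 1.1100
Numerator Σ(Δz_t−Δz̄)(Δz_{t+1}−Δz̄) = -2.0291
Denominator Σ(Δz_t−Δz̄)² = 26.5490
r_1(Δz) = -2.0291 / 26.5490 = -0.076

-0.076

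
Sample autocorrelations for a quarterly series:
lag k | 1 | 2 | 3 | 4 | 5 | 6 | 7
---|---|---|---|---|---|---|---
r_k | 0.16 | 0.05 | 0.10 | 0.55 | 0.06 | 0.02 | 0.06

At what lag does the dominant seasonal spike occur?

The largest autocorrelation is r_4 = 0.55; the remaining lags stay at or below 0.16.
The dominant spike at lag 4 indicates a seasonal period of 4.

4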